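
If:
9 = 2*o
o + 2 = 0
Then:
No Solution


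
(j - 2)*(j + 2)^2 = j^3 + 2*j^2 - 4*j - 8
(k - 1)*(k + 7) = k^2 + 6*k - 7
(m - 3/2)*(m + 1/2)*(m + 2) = m^3 + m^2 - 11*m/4 - 3/2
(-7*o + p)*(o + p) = -7*o^2 - 6*o*p + p^2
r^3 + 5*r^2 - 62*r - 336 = (r - 8)*(r + 6)*(r + 7)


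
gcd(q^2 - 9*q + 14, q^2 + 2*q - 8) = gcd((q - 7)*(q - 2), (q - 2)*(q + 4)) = q - 2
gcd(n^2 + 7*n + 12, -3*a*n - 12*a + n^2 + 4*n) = n + 4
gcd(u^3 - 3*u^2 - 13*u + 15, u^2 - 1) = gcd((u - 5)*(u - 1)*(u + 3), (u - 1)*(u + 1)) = u - 1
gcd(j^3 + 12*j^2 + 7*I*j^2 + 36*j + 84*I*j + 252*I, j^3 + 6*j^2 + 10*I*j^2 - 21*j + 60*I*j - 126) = j^2 + j*(6 + 7*I) + 42*I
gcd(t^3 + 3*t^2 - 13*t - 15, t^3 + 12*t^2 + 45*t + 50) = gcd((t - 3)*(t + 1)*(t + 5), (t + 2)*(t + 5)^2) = t + 5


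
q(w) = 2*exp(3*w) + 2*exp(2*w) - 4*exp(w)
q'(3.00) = 50151.88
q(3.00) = 16932.68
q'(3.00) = 50151.88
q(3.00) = 16932.68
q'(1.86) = 1729.79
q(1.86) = 586.98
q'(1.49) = 585.14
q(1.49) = 196.34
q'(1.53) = 657.80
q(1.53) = 221.17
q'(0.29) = 16.12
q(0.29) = 3.00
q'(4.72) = 8517493.40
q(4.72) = 2847253.16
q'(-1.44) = -0.64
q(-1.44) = -0.81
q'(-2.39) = -0.33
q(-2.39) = -0.35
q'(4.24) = 2025205.26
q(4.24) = 678094.97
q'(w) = 6*exp(3*w) + 4*exp(2*w) - 4*exp(w)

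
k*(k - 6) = k^2 - 6*k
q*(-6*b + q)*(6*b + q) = -36*b^2*q + q^3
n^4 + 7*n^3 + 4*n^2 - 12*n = n*(n - 1)*(n + 2)*(n + 6)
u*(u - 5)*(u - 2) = u^3 - 7*u^2 + 10*u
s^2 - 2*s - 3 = (s - 3)*(s + 1)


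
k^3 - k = k*(k - 1)*(k + 1)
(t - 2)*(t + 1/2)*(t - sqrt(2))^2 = t^4 - 2*sqrt(2)*t^3 - 3*t^3/2 + t^2 + 3*sqrt(2)*t^2 - 3*t + 2*sqrt(2)*t - 2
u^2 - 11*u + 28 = (u - 7)*(u - 4)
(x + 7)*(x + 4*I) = x^2 + 7*x + 4*I*x + 28*I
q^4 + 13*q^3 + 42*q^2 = q^2*(q + 6)*(q + 7)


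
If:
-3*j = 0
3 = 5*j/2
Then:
No Solution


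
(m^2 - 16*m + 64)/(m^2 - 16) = (m^2 - 16*m + 64)/(m^2 - 16)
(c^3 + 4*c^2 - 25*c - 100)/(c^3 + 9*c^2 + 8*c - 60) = (c^2 - c - 20)/(c^2 + 4*c - 12)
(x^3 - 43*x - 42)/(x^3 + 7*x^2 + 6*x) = (x - 7)/x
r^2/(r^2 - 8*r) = r/(r - 8)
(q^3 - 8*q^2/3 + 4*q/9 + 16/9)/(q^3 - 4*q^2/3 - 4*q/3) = (q - 4/3)/q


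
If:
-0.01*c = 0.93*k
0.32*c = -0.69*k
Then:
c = 0.00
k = 0.00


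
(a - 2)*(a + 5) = a^2 + 3*a - 10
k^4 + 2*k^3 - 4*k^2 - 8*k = k*(k - 2)*(k + 2)^2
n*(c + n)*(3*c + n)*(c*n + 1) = 3*c^3*n^2 + 4*c^2*n^3 + 3*c^2*n + c*n^4 + 4*c*n^2 + n^3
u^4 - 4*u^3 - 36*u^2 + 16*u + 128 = (u - 8)*(u - 2)*(u + 2)*(u + 4)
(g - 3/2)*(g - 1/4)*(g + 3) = g^3 + 5*g^2/4 - 39*g/8 + 9/8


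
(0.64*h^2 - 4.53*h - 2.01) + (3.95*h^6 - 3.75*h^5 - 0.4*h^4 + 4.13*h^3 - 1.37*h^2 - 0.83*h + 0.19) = 3.95*h^6 - 3.75*h^5 - 0.4*h^4 + 4.13*h^3 - 0.73*h^2 - 5.36*h - 1.82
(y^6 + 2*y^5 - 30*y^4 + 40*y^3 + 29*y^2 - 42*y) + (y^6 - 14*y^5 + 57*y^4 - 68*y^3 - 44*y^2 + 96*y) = 2*y^6 - 12*y^5 + 27*y^4 - 28*y^3 - 15*y^2 + 54*y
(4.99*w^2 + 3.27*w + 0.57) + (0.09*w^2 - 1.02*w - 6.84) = 5.08*w^2 + 2.25*w - 6.27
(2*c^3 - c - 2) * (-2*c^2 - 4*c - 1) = -4*c^5 - 8*c^4 + 8*c^2 + 9*c + 2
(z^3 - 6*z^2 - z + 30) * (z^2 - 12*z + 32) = z^5 - 18*z^4 + 103*z^3 - 150*z^2 - 392*z + 960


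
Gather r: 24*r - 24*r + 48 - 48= 0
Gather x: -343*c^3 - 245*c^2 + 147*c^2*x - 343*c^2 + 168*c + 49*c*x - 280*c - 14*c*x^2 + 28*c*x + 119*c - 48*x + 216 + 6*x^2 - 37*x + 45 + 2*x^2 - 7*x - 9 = -343*c^3 - 588*c^2 + 7*c + x^2*(8 - 14*c) + x*(147*c^2 + 77*c - 92) + 252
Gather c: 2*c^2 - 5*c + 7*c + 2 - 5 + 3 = 2*c^2 + 2*c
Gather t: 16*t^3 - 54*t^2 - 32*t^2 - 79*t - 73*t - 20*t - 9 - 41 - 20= 16*t^3 - 86*t^2 - 172*t - 70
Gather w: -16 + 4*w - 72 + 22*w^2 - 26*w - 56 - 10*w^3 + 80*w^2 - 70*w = -10*w^3 + 102*w^2 - 92*w - 144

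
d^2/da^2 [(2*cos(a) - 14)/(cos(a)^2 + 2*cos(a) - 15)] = 2*(-9*(1 - cos(2*a))^2*cos(a)/4 + 15*(1 - cos(2*a))^2/2 - 43*cos(a) + 218*cos(2*a) - 27*cos(3*a)/2 + cos(5*a)/2 - 18)/((cos(a) - 3)^3*(cos(a) + 5)^3)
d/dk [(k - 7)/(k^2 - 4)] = (k^2 - 2*k*(k - 7) - 4)/(k^2 - 4)^2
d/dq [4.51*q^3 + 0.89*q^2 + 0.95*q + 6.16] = 13.53*q^2 + 1.78*q + 0.95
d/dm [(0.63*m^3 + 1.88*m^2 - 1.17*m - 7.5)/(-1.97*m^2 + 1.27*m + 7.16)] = (-1.2411*m^4 + 1.6002*m^3 + 13.6151*m^2 - 2.6284*m + 1.1478)/(3.8809*m^4 - 5.0038*m^3 - 26.5975*m^2 + 18.1864*m + 51.2656)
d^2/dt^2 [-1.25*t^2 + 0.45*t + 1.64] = -2.50000000000000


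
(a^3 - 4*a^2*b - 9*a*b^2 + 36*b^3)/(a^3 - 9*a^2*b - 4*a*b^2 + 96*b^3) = (a - 3*b)/(a - 8*b)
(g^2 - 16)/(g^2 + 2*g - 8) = (g - 4)/(g - 2)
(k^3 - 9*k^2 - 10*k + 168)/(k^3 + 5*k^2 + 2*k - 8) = (k^2 - 13*k + 42)/(k^2 + k - 2)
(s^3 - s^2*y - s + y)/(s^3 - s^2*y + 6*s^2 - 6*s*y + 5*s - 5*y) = (s - 1)/(s + 5)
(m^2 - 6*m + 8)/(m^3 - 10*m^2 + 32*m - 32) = 1/(m - 4)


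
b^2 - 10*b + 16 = (b - 8)*(b - 2)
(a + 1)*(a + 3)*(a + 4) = a^3 + 8*a^2 + 19*a + 12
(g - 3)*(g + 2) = g^2 - g - 6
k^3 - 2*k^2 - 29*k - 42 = (k - 7)*(k + 2)*(k + 3)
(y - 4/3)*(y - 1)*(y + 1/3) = y^3 - 2*y^2 + 5*y/9 + 4/9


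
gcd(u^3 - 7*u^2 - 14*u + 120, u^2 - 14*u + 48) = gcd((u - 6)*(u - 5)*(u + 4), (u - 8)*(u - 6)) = u - 6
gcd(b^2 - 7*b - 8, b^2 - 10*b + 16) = b - 8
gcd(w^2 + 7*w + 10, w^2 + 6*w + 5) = w + 5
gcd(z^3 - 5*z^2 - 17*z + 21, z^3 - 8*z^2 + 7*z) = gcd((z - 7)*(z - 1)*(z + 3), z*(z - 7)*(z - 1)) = z^2 - 8*z + 7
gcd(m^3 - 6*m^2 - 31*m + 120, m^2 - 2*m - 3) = m - 3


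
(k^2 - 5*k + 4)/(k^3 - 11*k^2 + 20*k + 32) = (k - 1)/(k^2 - 7*k - 8)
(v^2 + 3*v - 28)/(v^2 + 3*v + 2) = (v^2 + 3*v - 28)/(v^2 + 3*v + 2)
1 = 1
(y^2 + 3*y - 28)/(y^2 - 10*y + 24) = (y + 7)/(y - 6)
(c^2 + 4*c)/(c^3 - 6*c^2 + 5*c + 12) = c*(c + 4)/(c^3 - 6*c^2 + 5*c + 12)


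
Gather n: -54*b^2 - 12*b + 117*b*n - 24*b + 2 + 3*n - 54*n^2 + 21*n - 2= -54*b^2 - 36*b - 54*n^2 + n*(117*b + 24)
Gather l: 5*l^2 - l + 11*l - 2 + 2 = 5*l^2 + 10*l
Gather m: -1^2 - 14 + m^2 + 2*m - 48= m^2 + 2*m - 63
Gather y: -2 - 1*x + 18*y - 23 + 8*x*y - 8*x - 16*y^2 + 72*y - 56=-9*x - 16*y^2 + y*(8*x + 90) - 81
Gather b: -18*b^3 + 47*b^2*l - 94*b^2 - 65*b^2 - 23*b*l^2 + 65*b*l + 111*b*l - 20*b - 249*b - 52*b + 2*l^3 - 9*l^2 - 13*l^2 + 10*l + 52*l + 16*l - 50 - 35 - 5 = -18*b^3 + b^2*(47*l - 159) + b*(-23*l^2 + 176*l - 321) + 2*l^3 - 22*l^2 + 78*l - 90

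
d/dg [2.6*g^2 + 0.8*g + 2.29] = 5.2*g + 0.8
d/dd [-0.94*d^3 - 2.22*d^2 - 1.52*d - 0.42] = -2.82*d^2 - 4.44*d - 1.52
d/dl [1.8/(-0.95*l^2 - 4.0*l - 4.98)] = (3.42*l + 7.2)/(0.95*l^2 + 4.0*l + 4.98)^2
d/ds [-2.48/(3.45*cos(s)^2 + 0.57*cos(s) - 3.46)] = -(17.112*cos(s) + 1.4136)*sin(s)/(3.45*cos(s)^2 + 0.57*cos(s) - 3.46)^2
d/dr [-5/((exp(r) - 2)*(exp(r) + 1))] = (10*exp(r) - 5)/(4*(exp(r) - 2)^2*cosh(r/2)^2)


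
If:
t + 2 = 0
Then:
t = -2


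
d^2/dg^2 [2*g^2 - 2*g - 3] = 4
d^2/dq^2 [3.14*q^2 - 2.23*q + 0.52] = 6.28000000000000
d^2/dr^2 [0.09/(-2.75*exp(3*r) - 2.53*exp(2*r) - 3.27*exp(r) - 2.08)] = ((2.2275*exp(2*r) + 0.9108*exp(r) + 0.2943)*(2.75*exp(3*r) + 2.53*exp(2*r) + 3.27*exp(r) + 2.08) - 0.09*(8.25*exp(2*r) + 5.06*exp(r) + 3.27)*(16.5*exp(2*r) + 10.12*exp(r) + 6.54)*exp(r))*exp(r)/(2.75*exp(3*r) + 2.53*exp(2*r) + 3.27*exp(r) + 2.08)^3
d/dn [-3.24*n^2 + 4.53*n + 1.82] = 4.53 - 6.48*n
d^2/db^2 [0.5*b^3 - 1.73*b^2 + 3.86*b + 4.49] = 3.0*b - 3.46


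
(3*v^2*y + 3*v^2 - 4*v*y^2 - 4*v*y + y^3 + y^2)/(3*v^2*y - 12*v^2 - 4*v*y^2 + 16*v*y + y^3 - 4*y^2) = (y + 1)/(y - 4)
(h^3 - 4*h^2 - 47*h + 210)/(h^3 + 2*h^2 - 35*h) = (h - 6)/h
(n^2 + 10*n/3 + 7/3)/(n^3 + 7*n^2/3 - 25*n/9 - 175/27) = 9*(n + 1)/(9*n^2 - 25)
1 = 1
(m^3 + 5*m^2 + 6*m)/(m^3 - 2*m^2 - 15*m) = (m + 2)/(m - 5)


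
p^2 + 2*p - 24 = (p - 4)*(p + 6)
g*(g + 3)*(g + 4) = g^3 + 7*g^2 + 12*g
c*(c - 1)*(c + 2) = c^3 + c^2 - 2*c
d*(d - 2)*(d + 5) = d^3 + 3*d^2 - 10*d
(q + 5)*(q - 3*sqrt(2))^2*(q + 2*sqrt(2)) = q^4 - 4*sqrt(2)*q^3 + 5*q^3 - 20*sqrt(2)*q^2 - 6*q^2 - 30*q + 36*sqrt(2)*q + 180*sqrt(2)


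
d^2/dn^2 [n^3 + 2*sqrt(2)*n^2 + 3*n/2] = 6*n + 4*sqrt(2)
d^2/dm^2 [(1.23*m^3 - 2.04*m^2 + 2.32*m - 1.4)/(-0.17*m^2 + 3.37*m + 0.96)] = (5.55111512312578e-17*m^5 + 8.88178419700125e-16*m^4 - 26.13611*m^3 - 21.635448*m^2 - 13.885512*m + 51.027736)/(0.004913*m^6 - 0.292179*m^5 + 5.708787*m^4 - 34.972849*m^3 - 32.237856*m^2 - 9.317376*m - 0.884736)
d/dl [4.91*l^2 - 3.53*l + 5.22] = 9.82*l - 3.53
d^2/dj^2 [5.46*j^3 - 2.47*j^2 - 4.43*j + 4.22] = 32.76*j - 4.94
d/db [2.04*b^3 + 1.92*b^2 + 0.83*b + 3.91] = 6.12*b^2 + 3.84*b + 0.83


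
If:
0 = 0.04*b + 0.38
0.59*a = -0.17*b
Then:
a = 2.74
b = -9.50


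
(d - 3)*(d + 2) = d^2 - d - 6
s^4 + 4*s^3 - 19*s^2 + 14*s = s*(s - 2)*(s - 1)*(s + 7)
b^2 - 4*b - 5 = (b - 5)*(b + 1)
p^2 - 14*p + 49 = (p - 7)^2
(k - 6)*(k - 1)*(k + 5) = k^3 - 2*k^2 - 29*k + 30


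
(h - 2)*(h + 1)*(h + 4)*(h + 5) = h^4 + 8*h^3 + 9*h^2 - 38*h - 40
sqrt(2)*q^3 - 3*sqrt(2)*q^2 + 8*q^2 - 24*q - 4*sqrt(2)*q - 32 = (q - 4)*(q + 4*sqrt(2))*(sqrt(2)*q + sqrt(2))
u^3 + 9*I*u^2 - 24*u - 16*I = (u + I)*(u + 4*I)^2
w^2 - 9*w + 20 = (w - 5)*(w - 4)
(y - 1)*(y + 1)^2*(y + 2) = y^4 + 3*y^3 + y^2 - 3*y - 2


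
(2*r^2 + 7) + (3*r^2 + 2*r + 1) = 5*r^2 + 2*r + 8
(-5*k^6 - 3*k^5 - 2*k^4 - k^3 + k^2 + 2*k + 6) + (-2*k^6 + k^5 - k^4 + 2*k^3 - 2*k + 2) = -7*k^6 - 2*k^5 - 3*k^4 + k^3 + k^2 + 8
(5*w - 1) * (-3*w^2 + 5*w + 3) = -15*w^3 + 28*w^2 + 10*w - 3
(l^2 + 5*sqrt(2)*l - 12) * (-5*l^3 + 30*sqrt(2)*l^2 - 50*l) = -5*l^5 + 5*sqrt(2)*l^4 + 310*l^3 - 610*sqrt(2)*l^2 + 600*l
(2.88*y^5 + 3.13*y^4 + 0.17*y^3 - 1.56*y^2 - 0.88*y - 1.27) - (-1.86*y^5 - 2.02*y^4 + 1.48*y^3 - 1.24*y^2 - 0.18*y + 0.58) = 4.74*y^5 + 5.15*y^4 - 1.31*y^3 - 0.32*y^2 - 0.7*y - 1.85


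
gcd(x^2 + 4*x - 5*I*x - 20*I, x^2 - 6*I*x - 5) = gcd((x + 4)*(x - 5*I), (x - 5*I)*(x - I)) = x - 5*I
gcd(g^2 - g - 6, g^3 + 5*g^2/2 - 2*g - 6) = g + 2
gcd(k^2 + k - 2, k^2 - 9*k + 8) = k - 1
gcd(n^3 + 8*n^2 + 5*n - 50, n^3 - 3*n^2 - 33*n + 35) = n + 5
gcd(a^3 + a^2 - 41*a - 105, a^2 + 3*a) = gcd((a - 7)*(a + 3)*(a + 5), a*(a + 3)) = a + 3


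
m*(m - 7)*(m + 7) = m^3 - 49*m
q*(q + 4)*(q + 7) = q^3 + 11*q^2 + 28*q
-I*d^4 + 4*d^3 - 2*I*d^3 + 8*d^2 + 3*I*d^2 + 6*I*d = d*(d + 2)*(d + 3*I)*(-I*d + 1)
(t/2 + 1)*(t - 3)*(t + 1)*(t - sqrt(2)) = t^4/2 - sqrt(2)*t^3/2 - 7*t^2/2 - 3*t + 7*sqrt(2)*t/2 + 3*sqrt(2)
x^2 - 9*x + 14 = (x - 7)*(x - 2)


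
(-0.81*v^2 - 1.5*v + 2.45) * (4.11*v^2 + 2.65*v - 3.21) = -3.3291*v^4 - 8.3115*v^3 + 8.6946*v^2 + 11.3075*v - 7.8645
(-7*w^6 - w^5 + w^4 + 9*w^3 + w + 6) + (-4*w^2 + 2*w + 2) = -7*w^6 - w^5 + w^4 + 9*w^3 - 4*w^2 + 3*w + 8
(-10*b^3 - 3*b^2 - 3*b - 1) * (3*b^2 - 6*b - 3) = -30*b^5 + 51*b^4 + 39*b^3 + 24*b^2 + 15*b + 3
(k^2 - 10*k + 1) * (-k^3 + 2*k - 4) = -k^5 + 10*k^4 + k^3 - 24*k^2 + 42*k - 4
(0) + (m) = m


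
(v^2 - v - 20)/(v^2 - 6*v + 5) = (v + 4)/(v - 1)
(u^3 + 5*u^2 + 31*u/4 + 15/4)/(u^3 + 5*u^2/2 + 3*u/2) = (u + 5/2)/u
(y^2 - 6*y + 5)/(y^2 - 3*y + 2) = (y - 5)/(y - 2)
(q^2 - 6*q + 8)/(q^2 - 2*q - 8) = (q - 2)/(q + 2)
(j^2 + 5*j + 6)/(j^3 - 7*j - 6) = (j + 3)/(j^2 - 2*j - 3)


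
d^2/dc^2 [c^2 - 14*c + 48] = 2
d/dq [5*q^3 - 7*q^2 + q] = 15*q^2 - 14*q + 1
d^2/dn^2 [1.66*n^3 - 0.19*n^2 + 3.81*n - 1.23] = 9.96*n - 0.38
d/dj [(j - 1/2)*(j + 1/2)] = 2*j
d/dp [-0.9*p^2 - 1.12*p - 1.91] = -1.8*p - 1.12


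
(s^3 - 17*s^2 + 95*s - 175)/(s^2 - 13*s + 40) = (s^2 - 12*s + 35)/(s - 8)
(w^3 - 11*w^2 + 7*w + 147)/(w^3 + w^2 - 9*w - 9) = (w^2 - 14*w + 49)/(w^2 - 2*w - 3)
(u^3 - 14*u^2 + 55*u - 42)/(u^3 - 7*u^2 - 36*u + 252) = (u - 1)/(u + 6)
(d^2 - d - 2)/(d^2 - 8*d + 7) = (d^2 - d - 2)/(d^2 - 8*d + 7)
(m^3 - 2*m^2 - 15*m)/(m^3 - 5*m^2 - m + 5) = m*(m + 3)/(m^2 - 1)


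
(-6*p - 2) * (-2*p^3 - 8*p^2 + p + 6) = 12*p^4 + 52*p^3 + 10*p^2 - 38*p - 12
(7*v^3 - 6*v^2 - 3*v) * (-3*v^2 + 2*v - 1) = -21*v^5 + 32*v^4 - 10*v^3 + 3*v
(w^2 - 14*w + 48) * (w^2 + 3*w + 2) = w^4 - 11*w^3 + 8*w^2 + 116*w + 96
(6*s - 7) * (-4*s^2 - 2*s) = -24*s^3 + 16*s^2 + 14*s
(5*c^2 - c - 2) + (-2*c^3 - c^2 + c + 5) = -2*c^3 + 4*c^2 + 3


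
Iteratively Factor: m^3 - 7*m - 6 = (m + 2)*(m^2 - 2*m - 3) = (m + 1)*(m + 2)*(m - 3)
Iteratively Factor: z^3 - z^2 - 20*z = (z - 5)*(z^2 + 4*z) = (z - 5)*(z + 4)*(z)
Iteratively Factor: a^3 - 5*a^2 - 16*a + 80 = (a - 5)*(a^2 - 16) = (a - 5)*(a - 4)*(a + 4)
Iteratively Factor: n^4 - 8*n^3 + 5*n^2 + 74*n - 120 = (n + 3)*(n^3 - 11*n^2 + 38*n - 40) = (n - 2)*(n + 3)*(n^2 - 9*n + 20) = (n - 5)*(n - 2)*(n + 3)*(n - 4)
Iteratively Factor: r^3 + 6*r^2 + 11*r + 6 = (r + 2)*(r^2 + 4*r + 3) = (r + 1)*(r + 2)*(r + 3)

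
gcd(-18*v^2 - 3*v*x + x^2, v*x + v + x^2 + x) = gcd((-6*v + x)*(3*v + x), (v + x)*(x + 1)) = 1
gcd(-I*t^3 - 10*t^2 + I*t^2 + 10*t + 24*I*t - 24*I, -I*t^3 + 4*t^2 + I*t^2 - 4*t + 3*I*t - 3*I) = t - 1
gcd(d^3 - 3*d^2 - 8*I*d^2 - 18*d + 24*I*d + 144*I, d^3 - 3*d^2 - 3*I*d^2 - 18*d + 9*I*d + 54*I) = d^2 - 3*d - 18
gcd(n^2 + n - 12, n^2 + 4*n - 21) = n - 3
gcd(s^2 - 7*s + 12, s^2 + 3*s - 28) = s - 4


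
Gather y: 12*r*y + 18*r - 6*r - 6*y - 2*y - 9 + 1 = 12*r + y*(12*r - 8) - 8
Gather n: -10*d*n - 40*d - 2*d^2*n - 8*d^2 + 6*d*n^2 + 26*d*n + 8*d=-8*d^2 + 6*d*n^2 - 32*d + n*(-2*d^2 + 16*d)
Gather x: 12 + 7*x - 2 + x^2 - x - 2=x^2 + 6*x + 8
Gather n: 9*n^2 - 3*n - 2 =9*n^2 - 3*n - 2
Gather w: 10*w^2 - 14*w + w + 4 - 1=10*w^2 - 13*w + 3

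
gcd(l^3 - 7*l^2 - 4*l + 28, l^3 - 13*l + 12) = 1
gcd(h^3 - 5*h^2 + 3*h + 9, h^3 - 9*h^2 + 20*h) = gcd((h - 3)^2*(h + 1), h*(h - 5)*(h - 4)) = 1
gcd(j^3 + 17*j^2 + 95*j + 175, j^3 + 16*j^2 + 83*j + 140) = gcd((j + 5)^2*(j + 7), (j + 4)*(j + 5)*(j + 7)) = j^2 + 12*j + 35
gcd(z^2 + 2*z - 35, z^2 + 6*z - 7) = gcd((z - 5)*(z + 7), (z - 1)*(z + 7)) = z + 7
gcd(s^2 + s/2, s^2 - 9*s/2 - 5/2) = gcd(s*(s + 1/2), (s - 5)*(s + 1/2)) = s + 1/2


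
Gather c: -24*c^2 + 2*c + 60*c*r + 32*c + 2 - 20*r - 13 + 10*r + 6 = -24*c^2 + c*(60*r + 34) - 10*r - 5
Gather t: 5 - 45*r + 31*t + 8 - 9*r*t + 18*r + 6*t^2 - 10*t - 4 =-27*r + 6*t^2 + t*(21 - 9*r) + 9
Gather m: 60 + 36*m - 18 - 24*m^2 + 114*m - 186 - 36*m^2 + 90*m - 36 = -60*m^2 + 240*m - 180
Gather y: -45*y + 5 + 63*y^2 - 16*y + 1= 63*y^2 - 61*y + 6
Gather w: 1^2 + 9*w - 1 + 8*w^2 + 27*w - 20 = 8*w^2 + 36*w - 20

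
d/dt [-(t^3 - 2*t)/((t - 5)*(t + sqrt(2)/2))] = 2*(2*t*(t - 5)*(t^2 - 2) + t*(2*t + sqrt(2))*(t^2 - 2) + (2 - 3*t^2)*(t - 5)*(2*t + sqrt(2)))/((t - 5)^2*(2*t + sqrt(2))^2)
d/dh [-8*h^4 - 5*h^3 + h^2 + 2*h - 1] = -32*h^3 - 15*h^2 + 2*h + 2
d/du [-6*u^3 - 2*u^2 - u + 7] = -18*u^2 - 4*u - 1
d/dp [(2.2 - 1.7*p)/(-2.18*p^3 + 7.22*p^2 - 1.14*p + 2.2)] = (-7.412*p^3 + 26.662*p^2 - 31.768*p - 1.232)/(4.7524*p^6 - 31.4792*p^5 + 57.0988*p^4 - 26.0536*p^3 + 33.0676*p^2 - 5.016*p + 4.84)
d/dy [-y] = -1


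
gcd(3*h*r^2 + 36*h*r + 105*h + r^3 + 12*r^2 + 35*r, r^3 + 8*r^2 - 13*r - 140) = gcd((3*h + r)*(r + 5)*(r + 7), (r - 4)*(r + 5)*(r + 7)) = r^2 + 12*r + 35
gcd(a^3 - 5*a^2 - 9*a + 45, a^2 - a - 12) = a + 3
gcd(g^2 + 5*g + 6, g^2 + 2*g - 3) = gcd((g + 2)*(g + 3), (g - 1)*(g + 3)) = g + 3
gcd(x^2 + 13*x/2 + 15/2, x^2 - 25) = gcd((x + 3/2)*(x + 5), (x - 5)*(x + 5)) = x + 5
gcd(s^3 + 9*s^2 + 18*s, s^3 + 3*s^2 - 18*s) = s^2 + 6*s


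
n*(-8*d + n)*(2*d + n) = -16*d^2*n - 6*d*n^2 + n^3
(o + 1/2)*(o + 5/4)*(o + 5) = o^3 + 27*o^2/4 + 75*o/8 + 25/8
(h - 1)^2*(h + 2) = h^3 - 3*h + 2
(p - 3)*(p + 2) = p^2 - p - 6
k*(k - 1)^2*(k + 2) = k^4 - 3*k^2 + 2*k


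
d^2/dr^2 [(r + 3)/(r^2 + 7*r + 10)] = 2*((r + 3)*(2*r + 7)^2 - (3*r + 10)*(r^2 + 7*r + 10))/(r^2 + 7*r + 10)^3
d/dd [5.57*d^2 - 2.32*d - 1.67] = 11.14*d - 2.32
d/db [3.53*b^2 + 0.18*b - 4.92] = 7.06*b + 0.18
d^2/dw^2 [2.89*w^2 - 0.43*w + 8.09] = 5.78000000000000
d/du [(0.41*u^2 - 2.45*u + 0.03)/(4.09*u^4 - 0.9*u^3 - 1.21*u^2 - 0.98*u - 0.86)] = (-3.3538*u^5 + 30.4305*u^4 - 4.9008*u^3 - 3.2853*u^2 - 0.6326*u + 2.1364)/(16.7281*u^8 - 7.362*u^7 - 9.0878*u^6 - 5.8384*u^5 - 3.8067*u^4 + 3.9196*u^3 + 3.0416*u^2 + 1.6856*u + 0.7396)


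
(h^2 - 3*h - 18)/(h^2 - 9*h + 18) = (h + 3)/(h - 3)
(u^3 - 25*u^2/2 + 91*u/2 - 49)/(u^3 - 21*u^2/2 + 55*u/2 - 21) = (2*u - 7)/(2*u - 3)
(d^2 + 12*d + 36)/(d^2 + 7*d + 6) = (d + 6)/(d + 1)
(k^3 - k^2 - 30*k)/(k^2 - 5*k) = (k^2 - k - 30)/(k - 5)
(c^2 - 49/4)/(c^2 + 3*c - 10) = (c^2 - 49/4)/(c^2 + 3*c - 10)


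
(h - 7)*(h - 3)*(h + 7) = h^3 - 3*h^2 - 49*h + 147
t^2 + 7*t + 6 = (t + 1)*(t + 6)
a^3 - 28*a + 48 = (a - 4)*(a - 2)*(a + 6)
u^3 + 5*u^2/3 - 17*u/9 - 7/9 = (u - 1)*(u + 1/3)*(u + 7/3)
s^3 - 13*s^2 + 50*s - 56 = (s - 7)*(s - 4)*(s - 2)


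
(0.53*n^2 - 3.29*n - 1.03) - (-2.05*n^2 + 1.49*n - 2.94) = 2.58*n^2 - 4.78*n + 1.91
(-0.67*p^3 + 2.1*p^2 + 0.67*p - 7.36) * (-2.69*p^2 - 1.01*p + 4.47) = 1.8023*p^5 - 4.9723*p^4 - 6.9182*p^3 + 28.5087*p^2 + 10.4285*p - 32.8992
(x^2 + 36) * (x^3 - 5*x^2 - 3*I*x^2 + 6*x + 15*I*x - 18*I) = x^5 - 5*x^4 - 3*I*x^4 + 42*x^3 + 15*I*x^3 - 180*x^2 - 126*I*x^2 + 216*x + 540*I*x - 648*I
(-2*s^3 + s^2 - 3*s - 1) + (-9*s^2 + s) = -2*s^3 - 8*s^2 - 2*s - 1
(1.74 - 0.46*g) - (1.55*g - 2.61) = 4.35 - 2.01*g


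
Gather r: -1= -1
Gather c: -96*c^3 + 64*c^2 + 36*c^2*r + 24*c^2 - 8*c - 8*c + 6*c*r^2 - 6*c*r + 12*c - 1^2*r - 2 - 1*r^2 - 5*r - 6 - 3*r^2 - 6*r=-96*c^3 + c^2*(36*r + 88) + c*(6*r^2 - 6*r - 4) - 4*r^2 - 12*r - 8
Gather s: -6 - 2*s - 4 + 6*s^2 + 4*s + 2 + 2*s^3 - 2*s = 2*s^3 + 6*s^2 - 8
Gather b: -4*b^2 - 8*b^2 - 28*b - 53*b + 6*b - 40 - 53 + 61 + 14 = -12*b^2 - 75*b - 18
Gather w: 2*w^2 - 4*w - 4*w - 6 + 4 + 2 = 2*w^2 - 8*w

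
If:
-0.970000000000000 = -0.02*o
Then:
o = 48.50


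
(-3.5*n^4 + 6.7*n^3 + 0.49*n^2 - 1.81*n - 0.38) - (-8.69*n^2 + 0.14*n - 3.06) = -3.5*n^4 + 6.7*n^3 + 9.18*n^2 - 1.95*n + 2.68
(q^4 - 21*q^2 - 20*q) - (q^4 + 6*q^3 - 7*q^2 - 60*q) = -6*q^3 - 14*q^2 + 40*q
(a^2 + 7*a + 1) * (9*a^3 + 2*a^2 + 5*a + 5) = 9*a^5 + 65*a^4 + 28*a^3 + 42*a^2 + 40*a + 5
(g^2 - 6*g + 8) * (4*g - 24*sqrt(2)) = 4*g^3 - 24*sqrt(2)*g^2 - 24*g^2 + 32*g + 144*sqrt(2)*g - 192*sqrt(2)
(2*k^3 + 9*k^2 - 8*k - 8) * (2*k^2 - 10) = 4*k^5 + 18*k^4 - 36*k^3 - 106*k^2 + 80*k + 80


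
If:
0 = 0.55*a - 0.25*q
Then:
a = 0.454545454545455*q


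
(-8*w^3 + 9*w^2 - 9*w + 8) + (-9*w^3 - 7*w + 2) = -17*w^3 + 9*w^2 - 16*w + 10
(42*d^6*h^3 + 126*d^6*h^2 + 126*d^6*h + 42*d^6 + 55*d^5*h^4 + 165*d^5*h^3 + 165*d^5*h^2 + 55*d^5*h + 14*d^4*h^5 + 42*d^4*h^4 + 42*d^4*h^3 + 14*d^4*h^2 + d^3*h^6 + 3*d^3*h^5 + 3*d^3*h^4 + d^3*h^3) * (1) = 42*d^6*h^3 + 126*d^6*h^2 + 126*d^6*h + 42*d^6 + 55*d^5*h^4 + 165*d^5*h^3 + 165*d^5*h^2 + 55*d^5*h + 14*d^4*h^5 + 42*d^4*h^4 + 42*d^4*h^3 + 14*d^4*h^2 + d^3*h^6 + 3*d^3*h^5 + 3*d^3*h^4 + d^3*h^3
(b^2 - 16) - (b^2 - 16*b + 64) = 16*b - 80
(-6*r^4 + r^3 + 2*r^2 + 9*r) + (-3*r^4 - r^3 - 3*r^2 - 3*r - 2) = -9*r^4 - r^2 + 6*r - 2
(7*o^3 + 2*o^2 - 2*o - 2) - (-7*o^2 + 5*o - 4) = 7*o^3 + 9*o^2 - 7*o + 2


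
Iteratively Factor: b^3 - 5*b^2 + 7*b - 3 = (b - 3)*(b^2 - 2*b + 1) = (b - 3)*(b - 1)*(b - 1)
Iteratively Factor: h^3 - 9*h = (h)*(h^2 - 9) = h*(h + 3)*(h - 3)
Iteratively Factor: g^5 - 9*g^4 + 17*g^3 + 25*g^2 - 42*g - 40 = (g - 2)*(g^4 - 7*g^3 + 3*g^2 + 31*g + 20) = (g - 4)*(g - 2)*(g^3 - 3*g^2 - 9*g - 5) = (g - 5)*(g - 4)*(g - 2)*(g^2 + 2*g + 1) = (g - 5)*(g - 4)*(g - 2)*(g + 1)*(g + 1)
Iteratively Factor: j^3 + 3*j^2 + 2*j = (j)*(j^2 + 3*j + 2) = j*(j + 1)*(j + 2)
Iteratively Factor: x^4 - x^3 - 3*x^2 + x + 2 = (x + 1)*(x^3 - 2*x^2 - x + 2) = (x + 1)^2*(x^2 - 3*x + 2) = (x - 2)*(x + 1)^2*(x - 1)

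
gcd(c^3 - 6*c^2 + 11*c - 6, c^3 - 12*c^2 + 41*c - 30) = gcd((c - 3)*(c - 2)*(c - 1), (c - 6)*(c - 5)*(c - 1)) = c - 1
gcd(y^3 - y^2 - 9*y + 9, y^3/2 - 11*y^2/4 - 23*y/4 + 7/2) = 1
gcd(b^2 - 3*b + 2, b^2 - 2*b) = b - 2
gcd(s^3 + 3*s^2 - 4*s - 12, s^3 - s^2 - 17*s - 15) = s + 3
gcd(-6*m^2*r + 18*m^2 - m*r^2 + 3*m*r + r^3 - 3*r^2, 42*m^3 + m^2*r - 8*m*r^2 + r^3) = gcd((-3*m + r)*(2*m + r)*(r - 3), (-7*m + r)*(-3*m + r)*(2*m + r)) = -6*m^2 - m*r + r^2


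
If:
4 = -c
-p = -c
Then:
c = -4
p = -4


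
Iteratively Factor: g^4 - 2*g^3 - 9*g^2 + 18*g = (g)*(g^3 - 2*g^2 - 9*g + 18) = g*(g + 3)*(g^2 - 5*g + 6) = g*(g - 3)*(g + 3)*(g - 2)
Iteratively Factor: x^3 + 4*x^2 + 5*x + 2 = (x + 1)*(x^2 + 3*x + 2) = (x + 1)*(x + 2)*(x + 1)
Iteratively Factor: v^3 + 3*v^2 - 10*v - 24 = (v + 2)*(v^2 + v - 12) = (v + 2)*(v + 4)*(v - 3)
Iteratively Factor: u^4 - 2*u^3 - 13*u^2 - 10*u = (u - 5)*(u^3 + 3*u^2 + 2*u) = u*(u - 5)*(u^2 + 3*u + 2) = u*(u - 5)*(u + 2)*(u + 1)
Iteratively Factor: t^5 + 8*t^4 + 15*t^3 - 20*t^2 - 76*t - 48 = (t - 2)*(t^4 + 10*t^3 + 35*t^2 + 50*t + 24) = (t - 2)*(t + 3)*(t^3 + 7*t^2 + 14*t + 8) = (t - 2)*(t + 1)*(t + 3)*(t^2 + 6*t + 8) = (t - 2)*(t + 1)*(t + 2)*(t + 3)*(t + 4)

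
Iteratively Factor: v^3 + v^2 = (v)*(v^2 + v) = v^2*(v + 1)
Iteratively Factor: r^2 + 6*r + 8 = (r + 2)*(r + 4)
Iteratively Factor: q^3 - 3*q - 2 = (q - 2)*(q^2 + 2*q + 1) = (q - 2)*(q + 1)*(q + 1)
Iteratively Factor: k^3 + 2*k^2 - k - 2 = (k + 1)*(k^2 + k - 2) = (k - 1)*(k + 1)*(k + 2)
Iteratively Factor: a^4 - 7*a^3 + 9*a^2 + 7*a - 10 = (a - 1)*(a^3 - 6*a^2 + 3*a + 10) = (a - 2)*(a - 1)*(a^2 - 4*a - 5) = (a - 2)*(a - 1)*(a + 1)*(a - 5)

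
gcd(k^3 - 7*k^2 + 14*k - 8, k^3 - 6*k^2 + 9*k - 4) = k^2 - 5*k + 4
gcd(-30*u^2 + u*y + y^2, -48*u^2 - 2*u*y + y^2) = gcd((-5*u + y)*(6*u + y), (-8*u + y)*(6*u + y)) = 6*u + y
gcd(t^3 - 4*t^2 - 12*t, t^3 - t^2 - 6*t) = t^2 + 2*t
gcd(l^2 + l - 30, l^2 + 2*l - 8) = 1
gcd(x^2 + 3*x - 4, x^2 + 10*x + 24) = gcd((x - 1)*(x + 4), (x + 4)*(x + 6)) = x + 4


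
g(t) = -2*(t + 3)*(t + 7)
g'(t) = -4*t - 20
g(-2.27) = -6.91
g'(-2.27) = -10.92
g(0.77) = -58.59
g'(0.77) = -23.08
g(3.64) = -141.30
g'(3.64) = -34.56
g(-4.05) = 6.20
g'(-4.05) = -3.80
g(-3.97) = 5.88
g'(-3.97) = -4.12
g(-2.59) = -3.62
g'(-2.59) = -9.64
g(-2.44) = -5.11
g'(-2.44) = -10.24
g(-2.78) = -1.86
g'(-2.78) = -8.88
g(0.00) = -42.00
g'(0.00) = -20.00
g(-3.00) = 0.00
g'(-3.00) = -8.00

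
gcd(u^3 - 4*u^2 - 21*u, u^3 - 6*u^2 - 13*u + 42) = u^2 - 4*u - 21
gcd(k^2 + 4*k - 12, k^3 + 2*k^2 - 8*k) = k - 2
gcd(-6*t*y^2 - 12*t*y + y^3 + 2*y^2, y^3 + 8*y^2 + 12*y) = y^2 + 2*y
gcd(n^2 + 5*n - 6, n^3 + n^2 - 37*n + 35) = n - 1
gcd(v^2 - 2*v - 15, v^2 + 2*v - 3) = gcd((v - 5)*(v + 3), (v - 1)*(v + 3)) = v + 3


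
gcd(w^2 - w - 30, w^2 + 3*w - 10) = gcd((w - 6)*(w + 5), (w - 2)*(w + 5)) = w + 5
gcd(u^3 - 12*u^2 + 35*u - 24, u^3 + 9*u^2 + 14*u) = 1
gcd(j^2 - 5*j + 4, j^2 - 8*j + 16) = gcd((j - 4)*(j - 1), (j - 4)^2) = j - 4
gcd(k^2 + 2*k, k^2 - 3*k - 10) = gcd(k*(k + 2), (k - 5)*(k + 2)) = k + 2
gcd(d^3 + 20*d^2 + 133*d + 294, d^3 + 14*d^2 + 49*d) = d^2 + 14*d + 49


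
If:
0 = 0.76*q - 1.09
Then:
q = 1.43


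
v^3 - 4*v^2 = v^2*(v - 4)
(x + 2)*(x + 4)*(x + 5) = x^3 + 11*x^2 + 38*x + 40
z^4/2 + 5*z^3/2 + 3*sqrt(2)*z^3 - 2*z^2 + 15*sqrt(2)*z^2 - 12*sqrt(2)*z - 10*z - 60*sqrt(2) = (z/2 + 1)*(z - 2)*(z + 5)*(z + 6*sqrt(2))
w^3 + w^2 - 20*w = w*(w - 4)*(w + 5)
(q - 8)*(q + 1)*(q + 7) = q^3 - 57*q - 56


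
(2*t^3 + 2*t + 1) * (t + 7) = 2*t^4 + 14*t^3 + 2*t^2 + 15*t + 7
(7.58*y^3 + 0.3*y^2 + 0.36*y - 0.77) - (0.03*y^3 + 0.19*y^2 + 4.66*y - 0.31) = 7.55*y^3 + 0.11*y^2 - 4.3*y - 0.46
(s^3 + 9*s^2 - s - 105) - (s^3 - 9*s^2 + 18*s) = 18*s^2 - 19*s - 105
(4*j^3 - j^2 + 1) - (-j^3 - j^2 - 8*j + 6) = 5*j^3 + 8*j - 5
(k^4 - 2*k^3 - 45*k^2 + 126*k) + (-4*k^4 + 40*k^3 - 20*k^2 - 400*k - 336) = -3*k^4 + 38*k^3 - 65*k^2 - 274*k - 336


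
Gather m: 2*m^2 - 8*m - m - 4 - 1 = 2*m^2 - 9*m - 5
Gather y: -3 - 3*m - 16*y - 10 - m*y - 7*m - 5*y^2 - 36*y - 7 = -10*m - 5*y^2 + y*(-m - 52) - 20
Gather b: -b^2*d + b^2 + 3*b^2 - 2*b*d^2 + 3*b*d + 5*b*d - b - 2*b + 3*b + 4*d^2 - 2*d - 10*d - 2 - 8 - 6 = b^2*(4 - d) + b*(-2*d^2 + 8*d) + 4*d^2 - 12*d - 16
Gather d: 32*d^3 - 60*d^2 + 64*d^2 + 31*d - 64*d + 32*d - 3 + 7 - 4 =32*d^3 + 4*d^2 - d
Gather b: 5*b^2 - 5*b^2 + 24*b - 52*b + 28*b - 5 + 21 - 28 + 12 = 0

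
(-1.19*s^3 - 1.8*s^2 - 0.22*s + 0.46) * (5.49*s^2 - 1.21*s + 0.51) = -6.5331*s^5 - 8.4421*s^4 + 0.3633*s^3 + 1.8736*s^2 - 0.6688*s + 0.2346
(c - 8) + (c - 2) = 2*c - 10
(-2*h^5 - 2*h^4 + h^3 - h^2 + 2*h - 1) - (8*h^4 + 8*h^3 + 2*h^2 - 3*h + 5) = -2*h^5 - 10*h^4 - 7*h^3 - 3*h^2 + 5*h - 6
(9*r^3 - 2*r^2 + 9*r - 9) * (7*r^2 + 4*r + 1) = 63*r^5 + 22*r^4 + 64*r^3 - 29*r^2 - 27*r - 9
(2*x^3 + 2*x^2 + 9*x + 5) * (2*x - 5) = 4*x^4 - 6*x^3 + 8*x^2 - 35*x - 25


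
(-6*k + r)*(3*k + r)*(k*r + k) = -18*k^3*r - 18*k^3 - 3*k^2*r^2 - 3*k^2*r + k*r^3 + k*r^2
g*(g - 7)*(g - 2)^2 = g^4 - 11*g^3 + 32*g^2 - 28*g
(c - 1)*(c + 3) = c^2 + 2*c - 3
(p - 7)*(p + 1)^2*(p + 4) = p^4 - p^3 - 33*p^2 - 59*p - 28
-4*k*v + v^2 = v*(-4*k + v)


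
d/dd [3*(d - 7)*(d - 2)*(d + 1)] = 9*d^2 - 48*d + 15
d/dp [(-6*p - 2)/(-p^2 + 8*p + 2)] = 2*(-3*p^2 - 2*p + 2)/(p^4 - 16*p^3 + 60*p^2 + 32*p + 4)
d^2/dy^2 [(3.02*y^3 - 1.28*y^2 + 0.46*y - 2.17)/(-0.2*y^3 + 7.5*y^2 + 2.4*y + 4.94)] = (-4.44089209850063e-16*y^7 - 8.95760000000001*y^6 - 8.80799999999954*y^5 - 26.93712*y^4 + 56.3449600000002*y^3 + 221.29692*y^2 - 92.7114720000001*y - 62.417864)/(0.008*y^9 - 0.9*y^8 + 33.462*y^7 - 400.8678*y^6 - 357.084*y^5 - 948.9978*y^4 - 532.70184*y^3 - 634.4442*y^2 - 175.70592*y - 120.553784)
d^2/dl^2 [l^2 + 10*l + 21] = 2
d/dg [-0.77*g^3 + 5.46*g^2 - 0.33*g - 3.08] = -2.31*g^2 + 10.92*g - 0.33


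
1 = 1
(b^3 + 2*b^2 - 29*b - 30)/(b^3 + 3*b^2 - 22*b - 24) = (b - 5)/(b - 4)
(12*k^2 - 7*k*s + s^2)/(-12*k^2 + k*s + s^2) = (-4*k + s)/(4*k + s)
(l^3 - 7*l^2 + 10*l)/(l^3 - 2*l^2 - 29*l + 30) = l*(l^2 - 7*l + 10)/(l^3 - 2*l^2 - 29*l + 30)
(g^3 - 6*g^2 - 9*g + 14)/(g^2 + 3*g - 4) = (g^2 - 5*g - 14)/(g + 4)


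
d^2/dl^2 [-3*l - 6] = 0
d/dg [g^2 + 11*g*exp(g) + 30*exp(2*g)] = 11*g*exp(g) + 2*g + 60*exp(2*g) + 11*exp(g)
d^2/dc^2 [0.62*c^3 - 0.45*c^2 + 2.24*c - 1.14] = 3.72*c - 0.9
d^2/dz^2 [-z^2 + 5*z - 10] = -2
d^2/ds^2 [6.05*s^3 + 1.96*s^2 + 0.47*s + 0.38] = 36.3*s + 3.92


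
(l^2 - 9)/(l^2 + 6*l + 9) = (l - 3)/(l + 3)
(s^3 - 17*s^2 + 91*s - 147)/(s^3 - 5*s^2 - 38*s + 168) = (s^2 - 10*s + 21)/(s^2 + 2*s - 24)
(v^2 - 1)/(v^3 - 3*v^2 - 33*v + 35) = (v + 1)/(v^2 - 2*v - 35)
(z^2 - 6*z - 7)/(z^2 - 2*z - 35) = (z + 1)/(z + 5)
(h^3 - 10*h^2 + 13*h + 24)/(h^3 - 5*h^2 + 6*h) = (h^2 - 7*h - 8)/(h*(h - 2))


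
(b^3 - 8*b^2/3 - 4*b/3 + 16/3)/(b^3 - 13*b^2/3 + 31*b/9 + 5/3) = 3*(3*b^3 - 8*b^2 - 4*b + 16)/(9*b^3 - 39*b^2 + 31*b + 15)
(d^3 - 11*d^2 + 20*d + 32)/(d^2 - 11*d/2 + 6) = 2*(d^2 - 7*d - 8)/(2*d - 3)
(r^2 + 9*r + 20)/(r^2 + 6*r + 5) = (r + 4)/(r + 1)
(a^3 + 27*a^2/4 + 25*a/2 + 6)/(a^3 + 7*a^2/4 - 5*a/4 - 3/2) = (a + 4)/(a - 1)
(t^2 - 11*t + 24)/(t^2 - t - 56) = (t - 3)/(t + 7)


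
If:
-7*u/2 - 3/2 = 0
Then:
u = -3/7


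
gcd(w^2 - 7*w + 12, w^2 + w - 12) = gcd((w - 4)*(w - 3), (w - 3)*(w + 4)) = w - 3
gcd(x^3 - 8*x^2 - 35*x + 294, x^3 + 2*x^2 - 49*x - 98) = x - 7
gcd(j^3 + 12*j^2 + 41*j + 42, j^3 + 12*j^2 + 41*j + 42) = j^3 + 12*j^2 + 41*j + 42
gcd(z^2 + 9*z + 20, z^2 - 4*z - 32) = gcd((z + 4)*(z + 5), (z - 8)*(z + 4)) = z + 4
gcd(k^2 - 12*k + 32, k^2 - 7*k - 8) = k - 8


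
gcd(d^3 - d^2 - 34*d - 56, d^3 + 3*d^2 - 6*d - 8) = d + 4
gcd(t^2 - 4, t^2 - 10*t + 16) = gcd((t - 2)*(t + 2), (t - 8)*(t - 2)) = t - 2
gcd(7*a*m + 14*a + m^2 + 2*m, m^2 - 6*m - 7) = 1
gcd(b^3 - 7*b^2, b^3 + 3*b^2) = b^2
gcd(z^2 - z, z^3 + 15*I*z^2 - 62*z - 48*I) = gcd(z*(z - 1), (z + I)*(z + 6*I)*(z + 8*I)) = 1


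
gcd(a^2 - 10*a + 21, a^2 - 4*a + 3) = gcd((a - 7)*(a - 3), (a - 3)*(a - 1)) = a - 3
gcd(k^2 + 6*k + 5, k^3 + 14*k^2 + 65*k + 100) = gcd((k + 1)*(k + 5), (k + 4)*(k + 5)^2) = k + 5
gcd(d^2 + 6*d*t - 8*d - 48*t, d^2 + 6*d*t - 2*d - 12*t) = d + 6*t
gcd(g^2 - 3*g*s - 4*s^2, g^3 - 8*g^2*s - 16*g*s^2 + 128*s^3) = -g + 4*s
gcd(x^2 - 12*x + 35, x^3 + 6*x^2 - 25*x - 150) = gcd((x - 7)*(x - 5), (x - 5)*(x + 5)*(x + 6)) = x - 5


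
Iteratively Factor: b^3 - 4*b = (b + 2)*(b^2 - 2*b) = b*(b + 2)*(b - 2)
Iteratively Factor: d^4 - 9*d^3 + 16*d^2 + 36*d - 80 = (d + 2)*(d^3 - 11*d^2 + 38*d - 40) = (d - 4)*(d + 2)*(d^2 - 7*d + 10) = (d - 4)*(d - 2)*(d + 2)*(d - 5)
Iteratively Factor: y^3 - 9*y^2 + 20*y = (y)*(y^2 - 9*y + 20) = y*(y - 4)*(y - 5)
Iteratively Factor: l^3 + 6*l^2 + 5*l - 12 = (l + 3)*(l^2 + 3*l - 4) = (l - 1)*(l + 3)*(l + 4)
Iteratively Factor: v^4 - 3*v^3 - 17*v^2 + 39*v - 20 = (v + 4)*(v^3 - 7*v^2 + 11*v - 5) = (v - 1)*(v + 4)*(v^2 - 6*v + 5) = (v - 1)^2*(v + 4)*(v - 5)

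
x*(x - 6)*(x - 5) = x^3 - 11*x^2 + 30*x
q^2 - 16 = (q - 4)*(q + 4)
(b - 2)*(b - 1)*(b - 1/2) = b^3 - 7*b^2/2 + 7*b/2 - 1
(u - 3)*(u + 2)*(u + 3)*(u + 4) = u^4 + 6*u^3 - u^2 - 54*u - 72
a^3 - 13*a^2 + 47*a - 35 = (a - 7)*(a - 5)*(a - 1)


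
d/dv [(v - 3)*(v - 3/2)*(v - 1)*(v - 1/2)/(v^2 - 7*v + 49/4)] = 2*(8*v^4 - 80*v^3 + 252*v^2 - 293*v + 108)/(8*v^3 - 84*v^2 + 294*v - 343)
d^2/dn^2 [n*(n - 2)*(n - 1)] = 6*n - 6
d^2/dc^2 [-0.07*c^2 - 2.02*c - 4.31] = -0.140000000000000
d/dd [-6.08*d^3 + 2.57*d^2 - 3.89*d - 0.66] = -18.24*d^2 + 5.14*d - 3.89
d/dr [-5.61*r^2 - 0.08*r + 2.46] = -11.22*r - 0.08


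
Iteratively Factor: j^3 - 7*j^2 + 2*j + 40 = (j + 2)*(j^2 - 9*j + 20) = (j - 4)*(j + 2)*(j - 5)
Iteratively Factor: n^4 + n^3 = (n + 1)*(n^3) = n*(n + 1)*(n^2) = n^2*(n + 1)*(n)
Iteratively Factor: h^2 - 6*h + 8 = (h - 2)*(h - 4)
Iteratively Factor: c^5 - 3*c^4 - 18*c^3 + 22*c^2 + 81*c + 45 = (c + 1)*(c^4 - 4*c^3 - 14*c^2 + 36*c + 45) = (c - 5)*(c + 1)*(c^3 + c^2 - 9*c - 9) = (c - 5)*(c + 1)*(c + 3)*(c^2 - 2*c - 3) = (c - 5)*(c + 1)^2*(c + 3)*(c - 3)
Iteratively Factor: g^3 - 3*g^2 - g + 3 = (g - 3)*(g^2 - 1) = (g - 3)*(g - 1)*(g + 1)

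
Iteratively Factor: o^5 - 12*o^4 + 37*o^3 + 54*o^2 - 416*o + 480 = (o - 4)*(o^4 - 8*o^3 + 5*o^2 + 74*o - 120) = (o - 4)^2*(o^3 - 4*o^2 - 11*o + 30) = (o - 4)^2*(o + 3)*(o^2 - 7*o + 10) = (o - 4)^2*(o - 2)*(o + 3)*(o - 5)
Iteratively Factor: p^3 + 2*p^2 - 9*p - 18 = (p - 3)*(p^2 + 5*p + 6) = (p - 3)*(p + 3)*(p + 2)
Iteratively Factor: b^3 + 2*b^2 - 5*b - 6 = (b + 3)*(b^2 - b - 2) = (b + 1)*(b + 3)*(b - 2)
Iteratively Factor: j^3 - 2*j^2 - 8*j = (j - 4)*(j^2 + 2*j) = (j - 4)*(j + 2)*(j)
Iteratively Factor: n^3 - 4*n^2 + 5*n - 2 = (n - 2)*(n^2 - 2*n + 1) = (n - 2)*(n - 1)*(n - 1)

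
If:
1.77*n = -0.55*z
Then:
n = -0.310734463276836*z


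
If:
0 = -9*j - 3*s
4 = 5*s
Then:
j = -4/15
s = 4/5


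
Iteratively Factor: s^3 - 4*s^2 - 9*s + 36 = (s + 3)*(s^2 - 7*s + 12) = (s - 3)*(s + 3)*(s - 4)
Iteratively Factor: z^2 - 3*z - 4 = (z + 1)*(z - 4)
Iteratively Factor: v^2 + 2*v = (v)*(v + 2)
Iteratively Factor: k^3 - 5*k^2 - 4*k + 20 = (k - 5)*(k^2 - 4) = (k - 5)*(k + 2)*(k - 2)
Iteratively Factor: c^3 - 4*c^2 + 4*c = (c - 2)*(c^2 - 2*c) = c*(c - 2)*(c - 2)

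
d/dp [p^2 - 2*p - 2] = 2*p - 2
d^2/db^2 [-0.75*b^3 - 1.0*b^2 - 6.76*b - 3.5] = -4.5*b - 2.0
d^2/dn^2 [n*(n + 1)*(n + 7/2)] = 6*n + 9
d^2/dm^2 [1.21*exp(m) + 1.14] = 1.21*exp(m)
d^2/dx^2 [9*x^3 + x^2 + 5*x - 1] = 54*x + 2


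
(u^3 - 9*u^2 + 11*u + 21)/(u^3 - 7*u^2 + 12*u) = (u^2 - 6*u - 7)/(u*(u - 4))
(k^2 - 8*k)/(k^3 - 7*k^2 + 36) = k*(k - 8)/(k^3 - 7*k^2 + 36)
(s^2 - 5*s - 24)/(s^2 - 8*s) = (s + 3)/s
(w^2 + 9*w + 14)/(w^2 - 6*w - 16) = (w + 7)/(w - 8)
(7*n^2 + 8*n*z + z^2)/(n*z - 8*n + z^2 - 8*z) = (7*n + z)/(z - 8)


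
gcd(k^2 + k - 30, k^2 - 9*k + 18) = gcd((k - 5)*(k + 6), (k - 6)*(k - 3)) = 1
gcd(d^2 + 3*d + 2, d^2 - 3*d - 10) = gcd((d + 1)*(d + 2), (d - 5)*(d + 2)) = d + 2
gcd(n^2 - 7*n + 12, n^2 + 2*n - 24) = n - 4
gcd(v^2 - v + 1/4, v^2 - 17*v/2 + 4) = v - 1/2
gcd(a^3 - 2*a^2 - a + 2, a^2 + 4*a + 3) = a + 1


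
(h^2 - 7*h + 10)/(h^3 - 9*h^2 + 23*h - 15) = (h - 2)/(h^2 - 4*h + 3)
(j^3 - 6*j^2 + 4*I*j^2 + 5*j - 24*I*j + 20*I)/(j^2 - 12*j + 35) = (j^2 + j*(-1 + 4*I) - 4*I)/(j - 7)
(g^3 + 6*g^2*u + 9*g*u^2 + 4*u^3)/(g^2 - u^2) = (-g^2 - 5*g*u - 4*u^2)/(-g + u)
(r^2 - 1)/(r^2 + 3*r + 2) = (r - 1)/(r + 2)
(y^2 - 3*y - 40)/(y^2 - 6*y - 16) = (y + 5)/(y + 2)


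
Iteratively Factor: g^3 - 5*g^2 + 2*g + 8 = (g - 4)*(g^2 - g - 2) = (g - 4)*(g + 1)*(g - 2)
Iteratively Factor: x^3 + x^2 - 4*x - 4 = (x - 2)*(x^2 + 3*x + 2) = (x - 2)*(x + 2)*(x + 1)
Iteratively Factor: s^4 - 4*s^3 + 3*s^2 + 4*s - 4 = (s - 2)*(s^3 - 2*s^2 - s + 2) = (s - 2)*(s + 1)*(s^2 - 3*s + 2) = (s - 2)^2*(s + 1)*(s - 1)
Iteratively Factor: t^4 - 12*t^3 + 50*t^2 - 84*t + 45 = (t - 3)*(t^3 - 9*t^2 + 23*t - 15) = (t - 5)*(t - 3)*(t^2 - 4*t + 3) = (t - 5)*(t - 3)^2*(t - 1)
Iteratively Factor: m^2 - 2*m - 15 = (m + 3)*(m - 5)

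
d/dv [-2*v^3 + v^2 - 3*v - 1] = -6*v^2 + 2*v - 3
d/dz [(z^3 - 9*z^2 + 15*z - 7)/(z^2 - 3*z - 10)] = (z^4 - 6*z^3 - 18*z^2 + 194*z - 171)/(z^4 - 6*z^3 - 11*z^2 + 60*z + 100)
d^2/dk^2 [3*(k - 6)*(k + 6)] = 6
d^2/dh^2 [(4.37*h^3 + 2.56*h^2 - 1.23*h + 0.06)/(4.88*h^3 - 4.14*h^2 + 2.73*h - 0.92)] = (4.54747350886464e-13*h^7 + 298.505696*h^6 - 525.0636*h^5 + 197.048544*h^4 + 221.838578*h^3 - 179.657496*h^2 + 47.849016*h - 1.407676)/(116.214272*h^9 - 295.774848*h^8 + 445.96368*h^7 - 467.614104*h^6 + 361.005444*h^5 - 213.409962*h^4 + 95.125857*h^3 - 31.082292*h^2 + 6.932016*h - 0.778688)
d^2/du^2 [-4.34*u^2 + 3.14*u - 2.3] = -8.68000000000000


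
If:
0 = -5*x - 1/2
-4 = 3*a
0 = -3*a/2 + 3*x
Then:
No Solution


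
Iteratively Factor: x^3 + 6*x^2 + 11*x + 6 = (x + 1)*(x^2 + 5*x + 6) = (x + 1)*(x + 3)*(x + 2)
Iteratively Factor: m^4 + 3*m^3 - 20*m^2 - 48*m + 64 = (m - 1)*(m^3 + 4*m^2 - 16*m - 64) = (m - 1)*(m + 4)*(m^2 - 16) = (m - 4)*(m - 1)*(m + 4)*(m + 4)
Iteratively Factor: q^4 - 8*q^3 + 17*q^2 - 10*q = (q)*(q^3 - 8*q^2 + 17*q - 10) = q*(q - 2)*(q^2 - 6*q + 5) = q*(q - 2)*(q - 1)*(q - 5)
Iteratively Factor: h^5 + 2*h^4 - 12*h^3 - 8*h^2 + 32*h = (h - 2)*(h^4 + 4*h^3 - 4*h^2 - 16*h) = h*(h - 2)*(h^3 + 4*h^2 - 4*h - 16) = h*(h - 2)*(h + 2)*(h^2 + 2*h - 8) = h*(h - 2)*(h + 2)*(h + 4)*(h - 2)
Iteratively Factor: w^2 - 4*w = (w)*(w - 4)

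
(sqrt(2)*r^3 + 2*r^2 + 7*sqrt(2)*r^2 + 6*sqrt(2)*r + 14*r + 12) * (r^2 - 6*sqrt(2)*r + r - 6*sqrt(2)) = sqrt(2)*r^5 - 10*r^4 + 8*sqrt(2)*r^4 - 80*r^3 + sqrt(2)*r^3 - 130*r^2 - 90*sqrt(2)*r^2 - 156*sqrt(2)*r - 60*r - 72*sqrt(2)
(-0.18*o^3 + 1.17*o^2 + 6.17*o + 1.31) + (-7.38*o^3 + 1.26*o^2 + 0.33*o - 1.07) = -7.56*o^3 + 2.43*o^2 + 6.5*o + 0.24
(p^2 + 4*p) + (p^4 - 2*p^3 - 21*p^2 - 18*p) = p^4 - 2*p^3 - 20*p^2 - 14*p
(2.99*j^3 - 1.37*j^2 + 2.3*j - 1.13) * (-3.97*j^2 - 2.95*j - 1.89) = -11.8703*j^5 - 3.3816*j^4 - 10.7406*j^3 + 0.290399999999999*j^2 - 1.0135*j + 2.1357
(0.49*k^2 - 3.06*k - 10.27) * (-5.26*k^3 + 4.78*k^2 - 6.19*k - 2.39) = -2.5774*k^5 + 18.4378*k^4 + 36.3603*k^3 - 31.3203*k^2 + 70.8847*k + 24.5453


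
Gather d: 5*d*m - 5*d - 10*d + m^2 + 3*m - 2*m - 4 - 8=d*(5*m - 15) + m^2 + m - 12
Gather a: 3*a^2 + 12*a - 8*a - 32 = 3*a^2 + 4*a - 32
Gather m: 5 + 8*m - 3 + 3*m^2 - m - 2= 3*m^2 + 7*m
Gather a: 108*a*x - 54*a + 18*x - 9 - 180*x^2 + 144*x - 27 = a*(108*x - 54) - 180*x^2 + 162*x - 36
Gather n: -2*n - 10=-2*n - 10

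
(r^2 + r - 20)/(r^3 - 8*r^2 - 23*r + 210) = (r - 4)/(r^2 - 13*r + 42)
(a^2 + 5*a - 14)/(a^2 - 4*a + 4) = (a + 7)/(a - 2)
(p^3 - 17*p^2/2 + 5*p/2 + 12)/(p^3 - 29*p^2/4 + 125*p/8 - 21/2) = 4*(p^2 - 7*p - 8)/(4*p^2 - 23*p + 28)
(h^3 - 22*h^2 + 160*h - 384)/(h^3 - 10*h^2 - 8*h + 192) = (h - 8)/(h + 4)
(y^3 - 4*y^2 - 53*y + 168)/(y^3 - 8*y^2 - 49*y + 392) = (y - 3)/(y - 7)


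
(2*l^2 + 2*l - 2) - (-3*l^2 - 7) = 5*l^2 + 2*l + 5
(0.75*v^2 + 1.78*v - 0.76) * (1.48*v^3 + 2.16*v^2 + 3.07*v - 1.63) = 1.11*v^5 + 4.2544*v^4 + 5.0225*v^3 + 2.6005*v^2 - 5.2346*v + 1.2388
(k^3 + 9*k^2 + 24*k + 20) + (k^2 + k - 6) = k^3 + 10*k^2 + 25*k + 14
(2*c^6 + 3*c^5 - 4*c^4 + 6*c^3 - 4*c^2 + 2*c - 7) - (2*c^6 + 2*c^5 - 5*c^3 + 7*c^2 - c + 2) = c^5 - 4*c^4 + 11*c^3 - 11*c^2 + 3*c - 9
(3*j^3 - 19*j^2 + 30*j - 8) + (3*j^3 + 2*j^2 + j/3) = 6*j^3 - 17*j^2 + 91*j/3 - 8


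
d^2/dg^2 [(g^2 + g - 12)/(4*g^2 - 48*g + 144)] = (13*g + 12)/(2*(g^4 - 24*g^3 + 216*g^2 - 864*g + 1296))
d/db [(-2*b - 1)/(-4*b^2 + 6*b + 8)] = (-4*b^2 - 4*b - 5)/(2*(4*b^4 - 12*b^3 - 7*b^2 + 24*b + 16))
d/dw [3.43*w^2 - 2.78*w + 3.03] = 6.86*w - 2.78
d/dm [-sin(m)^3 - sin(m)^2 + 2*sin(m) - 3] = (-3*sin(m)^2 - 2*sin(m) + 2)*cos(m)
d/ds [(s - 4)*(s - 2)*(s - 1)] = 3*s^2 - 14*s + 14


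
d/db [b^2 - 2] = 2*b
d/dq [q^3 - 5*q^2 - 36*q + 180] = 3*q^2 - 10*q - 36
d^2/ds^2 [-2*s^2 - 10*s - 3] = -4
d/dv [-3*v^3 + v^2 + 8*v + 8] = -9*v^2 + 2*v + 8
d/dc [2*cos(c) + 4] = -2*sin(c)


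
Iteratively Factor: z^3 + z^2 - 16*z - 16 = (z - 4)*(z^2 + 5*z + 4) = (z - 4)*(z + 4)*(z + 1)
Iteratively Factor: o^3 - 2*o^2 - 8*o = (o)*(o^2 - 2*o - 8) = o*(o - 4)*(o + 2)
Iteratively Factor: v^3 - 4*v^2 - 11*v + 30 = (v - 2)*(v^2 - 2*v - 15) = (v - 2)*(v + 3)*(v - 5)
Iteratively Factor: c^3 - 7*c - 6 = (c + 2)*(c^2 - 2*c - 3) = (c + 1)*(c + 2)*(c - 3)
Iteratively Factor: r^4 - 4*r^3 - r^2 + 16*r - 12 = (r - 2)*(r^3 - 2*r^2 - 5*r + 6) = (r - 2)*(r - 1)*(r^2 - r - 6) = (r - 2)*(r - 1)*(r + 2)*(r - 3)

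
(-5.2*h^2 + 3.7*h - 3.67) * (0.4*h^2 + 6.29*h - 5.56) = -2.08*h^4 - 31.228*h^3 + 50.717*h^2 - 43.6563*h + 20.4052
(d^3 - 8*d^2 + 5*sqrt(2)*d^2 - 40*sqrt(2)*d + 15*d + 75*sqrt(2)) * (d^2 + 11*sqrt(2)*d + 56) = d^5 - 8*d^4 + 16*sqrt(2)*d^4 - 128*sqrt(2)*d^3 + 181*d^3 - 1328*d^2 + 520*sqrt(2)*d^2 - 2240*sqrt(2)*d + 2490*d + 4200*sqrt(2)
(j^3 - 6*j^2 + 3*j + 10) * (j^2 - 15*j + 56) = j^5 - 21*j^4 + 149*j^3 - 371*j^2 + 18*j + 560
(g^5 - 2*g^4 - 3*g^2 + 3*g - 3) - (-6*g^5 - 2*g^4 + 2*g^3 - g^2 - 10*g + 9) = 7*g^5 - 2*g^3 - 2*g^2 + 13*g - 12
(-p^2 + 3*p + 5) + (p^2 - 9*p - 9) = -6*p - 4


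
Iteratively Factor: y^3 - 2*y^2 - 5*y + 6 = (y - 3)*(y^2 + y - 2) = (y - 3)*(y - 1)*(y + 2)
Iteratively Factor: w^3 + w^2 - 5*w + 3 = (w - 1)*(w^2 + 2*w - 3) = (w - 1)*(w + 3)*(w - 1)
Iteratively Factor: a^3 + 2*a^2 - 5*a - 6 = (a + 1)*(a^2 + a - 6) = (a + 1)*(a + 3)*(a - 2)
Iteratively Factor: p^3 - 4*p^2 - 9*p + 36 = (p - 3)*(p^2 - p - 12) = (p - 4)*(p - 3)*(p + 3)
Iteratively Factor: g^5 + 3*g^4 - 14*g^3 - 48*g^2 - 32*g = (g + 1)*(g^4 + 2*g^3 - 16*g^2 - 32*g) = (g + 1)*(g + 2)*(g^3 - 16*g) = (g - 4)*(g + 1)*(g + 2)*(g^2 + 4*g) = (g - 4)*(g + 1)*(g + 2)*(g + 4)*(g)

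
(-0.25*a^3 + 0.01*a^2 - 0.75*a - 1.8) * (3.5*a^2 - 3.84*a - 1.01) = -0.875*a^5 + 0.995*a^4 - 2.4109*a^3 - 3.4301*a^2 + 7.6695*a + 1.818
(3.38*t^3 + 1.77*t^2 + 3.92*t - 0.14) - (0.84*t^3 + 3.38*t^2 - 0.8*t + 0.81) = 2.54*t^3 - 1.61*t^2 + 4.72*t - 0.95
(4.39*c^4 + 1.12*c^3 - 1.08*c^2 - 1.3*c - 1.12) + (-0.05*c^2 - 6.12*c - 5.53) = 4.39*c^4 + 1.12*c^3 - 1.13*c^2 - 7.42*c - 6.65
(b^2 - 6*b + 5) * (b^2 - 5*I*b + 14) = b^4 - 6*b^3 - 5*I*b^3 + 19*b^2 + 30*I*b^2 - 84*b - 25*I*b + 70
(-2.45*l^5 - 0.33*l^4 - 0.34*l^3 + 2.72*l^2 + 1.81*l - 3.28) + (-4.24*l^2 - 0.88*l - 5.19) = -2.45*l^5 - 0.33*l^4 - 0.34*l^3 - 1.52*l^2 + 0.93*l - 8.47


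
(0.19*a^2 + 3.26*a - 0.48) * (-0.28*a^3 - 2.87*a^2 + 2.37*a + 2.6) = -0.0532*a^5 - 1.4581*a^4 - 8.7715*a^3 + 9.5978*a^2 + 7.3384*a - 1.248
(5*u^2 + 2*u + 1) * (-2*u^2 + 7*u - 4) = -10*u^4 + 31*u^3 - 8*u^2 - u - 4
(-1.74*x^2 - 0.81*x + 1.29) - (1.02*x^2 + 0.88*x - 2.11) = -2.76*x^2 - 1.69*x + 3.4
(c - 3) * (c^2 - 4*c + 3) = c^3 - 7*c^2 + 15*c - 9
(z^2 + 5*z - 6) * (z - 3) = z^3 + 2*z^2 - 21*z + 18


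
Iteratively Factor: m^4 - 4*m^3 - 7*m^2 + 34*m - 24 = (m - 4)*(m^3 - 7*m + 6) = (m - 4)*(m + 3)*(m^2 - 3*m + 2) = (m - 4)*(m - 1)*(m + 3)*(m - 2)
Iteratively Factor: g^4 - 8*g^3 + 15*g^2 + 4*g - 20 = (g + 1)*(g^3 - 9*g^2 + 24*g - 20) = (g - 5)*(g + 1)*(g^2 - 4*g + 4) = (g - 5)*(g - 2)*(g + 1)*(g - 2)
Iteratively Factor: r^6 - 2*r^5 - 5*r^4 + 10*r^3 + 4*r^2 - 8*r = (r - 1)*(r^5 - r^4 - 6*r^3 + 4*r^2 + 8*r) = (r - 1)*(r + 1)*(r^4 - 2*r^3 - 4*r^2 + 8*r) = (r - 1)*(r + 1)*(r + 2)*(r^3 - 4*r^2 + 4*r) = (r - 2)*(r - 1)*(r + 1)*(r + 2)*(r^2 - 2*r) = (r - 2)^2*(r - 1)*(r + 1)*(r + 2)*(r)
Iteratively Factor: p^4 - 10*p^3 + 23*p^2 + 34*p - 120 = (p - 3)*(p^3 - 7*p^2 + 2*p + 40) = (p - 4)*(p - 3)*(p^2 - 3*p - 10) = (p - 4)*(p - 3)*(p + 2)*(p - 5)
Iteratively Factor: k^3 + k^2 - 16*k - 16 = (k - 4)*(k^2 + 5*k + 4) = (k - 4)*(k + 1)*(k + 4)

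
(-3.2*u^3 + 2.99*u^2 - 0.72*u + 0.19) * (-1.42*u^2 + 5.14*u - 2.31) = 4.544*u^5 - 20.6938*u^4 + 23.783*u^3 - 10.8775*u^2 + 2.6398*u - 0.4389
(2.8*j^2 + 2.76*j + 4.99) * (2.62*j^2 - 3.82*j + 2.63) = 7.336*j^4 - 3.4648*j^3 + 9.8946*j^2 - 11.803*j + 13.1237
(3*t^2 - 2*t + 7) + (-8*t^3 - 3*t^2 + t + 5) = -8*t^3 - t + 12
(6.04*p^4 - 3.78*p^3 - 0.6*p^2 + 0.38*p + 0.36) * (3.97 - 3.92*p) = -23.6768*p^5 + 38.7964*p^4 - 12.6546*p^3 - 3.8716*p^2 + 0.0974000000000002*p + 1.4292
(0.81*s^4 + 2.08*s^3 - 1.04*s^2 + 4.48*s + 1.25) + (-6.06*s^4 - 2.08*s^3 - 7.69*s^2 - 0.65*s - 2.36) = -5.25*s^4 - 8.73*s^2 + 3.83*s - 1.11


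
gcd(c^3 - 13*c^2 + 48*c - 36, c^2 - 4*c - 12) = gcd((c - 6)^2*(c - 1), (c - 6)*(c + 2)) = c - 6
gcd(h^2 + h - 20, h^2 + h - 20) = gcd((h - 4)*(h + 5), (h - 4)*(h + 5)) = h^2 + h - 20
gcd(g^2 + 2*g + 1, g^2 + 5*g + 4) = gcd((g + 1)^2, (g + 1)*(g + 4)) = g + 1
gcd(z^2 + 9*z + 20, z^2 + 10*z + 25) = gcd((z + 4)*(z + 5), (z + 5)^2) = z + 5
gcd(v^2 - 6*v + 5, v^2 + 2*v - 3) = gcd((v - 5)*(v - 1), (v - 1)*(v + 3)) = v - 1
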